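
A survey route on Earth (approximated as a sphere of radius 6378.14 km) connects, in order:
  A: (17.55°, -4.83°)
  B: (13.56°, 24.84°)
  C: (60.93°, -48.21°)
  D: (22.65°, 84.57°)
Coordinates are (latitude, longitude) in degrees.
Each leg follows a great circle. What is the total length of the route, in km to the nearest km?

20812 km

Leg A→B: central angle 0.5032 rad, distance 3209.3 km.
Leg B→C: central angle 1.2211 rad, distance 7788.2 km.
Leg C→D: central angle 1.5388 rad, distance 9814.4 km.
Total: 3209.3 + 7788.2 + 9814.4 ≈ 20812 km.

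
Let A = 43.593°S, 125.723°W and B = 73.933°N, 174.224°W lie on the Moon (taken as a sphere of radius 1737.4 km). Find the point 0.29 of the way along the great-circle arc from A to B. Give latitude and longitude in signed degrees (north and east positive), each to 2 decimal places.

-8.95°, -133.96°

The central angle between A and B is δ = 2.1291 rad.
With f = 0.29, the slerp weights are sin((1−f)δ)/sin δ = 1.1770 and sin(fδ)/sin δ = 0.6826.
Weighted sum of the unit vectors: (1.1770)·(-0.4229,-0.5880,-0.6895) + (0.6826)·(-0.2754,-0.0279,0.9609) = (-0.6857, -0.7111, -0.1556).
Converting back: φ = atan2(z, √(x²+y²)) = -8.95°, λ = atan2(y, x) = -133.96°.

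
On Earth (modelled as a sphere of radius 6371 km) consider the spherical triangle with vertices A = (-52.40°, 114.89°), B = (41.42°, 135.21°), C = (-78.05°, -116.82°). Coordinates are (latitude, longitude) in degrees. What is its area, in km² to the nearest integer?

Side lengths (central angles): a = 2.3394, b = 0.7998, c = 1.6660 rad; semiperimeter s = 2.4026.
By l'Huilier's theorem, tan(E/4) = √[tan(s/2) tan((s−a)/2) tan((s−b)/2) tan((s−c)/2)], giving spherical excess E = 0.7138 rad.
Area = E·R² = 0.7138 × (6371)² ≈ 28974231 km².

28974231 km²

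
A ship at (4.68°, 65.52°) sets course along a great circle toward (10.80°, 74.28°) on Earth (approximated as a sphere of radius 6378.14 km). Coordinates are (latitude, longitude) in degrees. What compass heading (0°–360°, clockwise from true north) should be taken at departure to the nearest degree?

54°

With φ₁ = 0.0817, φ₂ = 0.1885, Δλ = 0.1529 rad, the forward-azimuth formula gives
θ = atan2( sin Δλ cos φ₂ , cos φ₁ sin φ₂ − sin φ₁ cos φ₂ cos Δλ ) = atan2(0.1496, 0.1075) = 54.29°.
So the initial bearing is 54°.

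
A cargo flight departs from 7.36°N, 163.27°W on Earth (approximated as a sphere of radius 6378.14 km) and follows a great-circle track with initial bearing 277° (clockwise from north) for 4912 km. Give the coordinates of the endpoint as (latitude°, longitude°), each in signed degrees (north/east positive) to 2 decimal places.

10.14°, 152.14°

Angular distance δ = d/R = 4912/6378.14 = 0.77013 rad; initial bearing θ = 4.8346 rad.
sin φ₂ = sin φ₁ cos δ + cos φ₁ sin δ cos θ = (0.1281)(0.7178) + (0.9918)(0.6962)(0.1219) = 0.1761, so φ₂ = 10.14°.
Δλ = atan2(sin θ sin δ cos φ₁, cos δ − sin φ₁ sin φ₂) = atan2(-0.6853, 0.6953) = -44.589°.
λ₂ = -163.270° − 44.589° = -207.86° → 152.14° after wrapping to (−180°, 180°].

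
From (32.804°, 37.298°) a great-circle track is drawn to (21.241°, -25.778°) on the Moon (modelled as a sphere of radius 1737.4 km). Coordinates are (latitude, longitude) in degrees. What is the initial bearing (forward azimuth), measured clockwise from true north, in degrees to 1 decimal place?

275.2°

With φ₁ = 0.5725, φ₂ = 0.3707, Δλ = -1.1009 rad, the forward-azimuth formula gives
θ = atan2( sin Δλ cos φ₂ , cos φ₁ sin φ₂ − sin φ₁ cos φ₂ cos Δλ ) = atan2(-0.8310, 0.0759) = -84.78°.
Adding 360° brings this into [0°, 360°): 275.2°.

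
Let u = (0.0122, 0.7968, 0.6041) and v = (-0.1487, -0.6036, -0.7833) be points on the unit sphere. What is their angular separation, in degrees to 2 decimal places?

u·v = -0.9560; |u| = 1.0000, |v| = 1.0000.
cos θ = (u·v)/(|u||v|) = -0.9560, so θ = 162.93°.

162.93°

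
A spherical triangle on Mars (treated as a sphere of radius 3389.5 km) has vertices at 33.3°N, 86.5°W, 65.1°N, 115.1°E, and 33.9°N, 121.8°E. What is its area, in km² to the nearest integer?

3297787 km²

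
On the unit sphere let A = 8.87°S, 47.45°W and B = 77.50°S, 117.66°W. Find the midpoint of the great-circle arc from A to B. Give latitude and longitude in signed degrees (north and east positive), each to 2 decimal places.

Central angle δ = 1.3460 rad. Interpolating on the sphere with fraction f = 0.5:
P = [sin((1−f)δ)·A + sin(fδ)·B] / sin δ = 0.6394·A + 0.6394·B in Cartesian coordinates,
giving P = (0.3630, -0.5880, -0.7229), i.e. latitude -46.29°, longitude -58.31°.

-46.29°, -58.31°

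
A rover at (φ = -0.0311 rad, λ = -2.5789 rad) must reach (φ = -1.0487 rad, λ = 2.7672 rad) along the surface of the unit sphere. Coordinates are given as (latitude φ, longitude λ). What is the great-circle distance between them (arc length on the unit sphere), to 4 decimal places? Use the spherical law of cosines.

1.2428

Let φ₁ = -0.0311 rad, φ₂ = -1.0487 rad, and Δλ = -0.9371 rad.
cos c = sin φ₁ sin φ₂ + cos φ₁ cos φ₂ cos Δλ = (-0.0311)(-0.8668) + (0.9995)(0.4987)(0.5921) = 0.32211,
so c = arccos(0.32211) = 1.24284 rad.
On the unit sphere the arc length equals the central angle: 1.2428.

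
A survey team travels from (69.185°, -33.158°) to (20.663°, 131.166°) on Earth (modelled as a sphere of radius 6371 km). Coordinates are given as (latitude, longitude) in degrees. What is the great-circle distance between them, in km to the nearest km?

9946 km

In radians: φ₁ = 1.2075, φ₂ = 0.3606, Δλ = 164.324° = 2.8680 rad.
Haversine: a = sin²(Δφ/2) + cos φ₁ cos φ₂ sin²(Δλ/2) = 0.1688 + (0.3554)(0.9357)(0.9814) = 0.49514.
Central angle c = 2·arcsin(√a) = 1.56108 rad.
Distance = R·c = 6371 × 1.5611 ≈ 9946 km.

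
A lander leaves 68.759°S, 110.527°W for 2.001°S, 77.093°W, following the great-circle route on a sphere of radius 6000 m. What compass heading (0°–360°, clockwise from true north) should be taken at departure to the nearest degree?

36°

Δλ = 33.434° = 0.5835 rad.
y = sin Δλ · cos φ₂ = (0.5510)(0.9994) = 0.5506
x = cos φ₁ sin φ₂ − sin φ₁ cos φ₂ cos Δλ = (0.3623)(-0.0349) − (-0.9321)(0.9994)(0.8345) = 0.7647
θ = atan2(y, x) = 35.76°, so the bearing is 36°.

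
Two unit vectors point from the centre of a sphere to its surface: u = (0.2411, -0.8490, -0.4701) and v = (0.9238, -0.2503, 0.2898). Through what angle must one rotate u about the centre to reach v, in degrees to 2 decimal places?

72.60°

u·v = 0.2990; |u| = 1.0000, |v| = 1.0000.
cos θ = (u·v)/(|u||v|) = 0.2990, so θ = 72.60°.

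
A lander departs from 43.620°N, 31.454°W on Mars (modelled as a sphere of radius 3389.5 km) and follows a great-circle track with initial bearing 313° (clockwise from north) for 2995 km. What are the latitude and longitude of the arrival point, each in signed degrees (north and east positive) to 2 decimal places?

Angular distance δ = d/R = 2995/3389.5 = 0.88361 rad; initial bearing θ = 5.4629 rad.
sin φ₂ = sin φ₁ cos δ + cos φ₁ sin δ cos θ = (0.6899)(0.6344) + (0.7239)(0.7730)(0.6820) = 0.8193, so φ₂ = 55.01°.
Δλ = atan2(sin θ sin δ cos φ₁, cos δ − sin φ₁ sin φ₂) = atan2(-0.4093, 0.0692) = -80.409°.
λ₂ = -31.454° − 80.409° = -111.86°.

55.01°, -111.86°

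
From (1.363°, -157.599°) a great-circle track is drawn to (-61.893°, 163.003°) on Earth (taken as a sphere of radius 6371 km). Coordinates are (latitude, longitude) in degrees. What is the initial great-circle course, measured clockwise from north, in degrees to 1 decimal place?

Δλ = -39.398° = -0.6876 rad.
y = sin Δλ · cos φ₂ = (-0.6347)(0.4711) = -0.2990
x = cos φ₁ sin φ₂ − sin φ₁ cos φ₂ cos Δλ = (0.9997)(-0.8821) − (0.0238)(0.4711)(0.7728) = -0.8905
θ = atan2(y, x) = -161.44°; adding 360° gives 198.6°.

198.6°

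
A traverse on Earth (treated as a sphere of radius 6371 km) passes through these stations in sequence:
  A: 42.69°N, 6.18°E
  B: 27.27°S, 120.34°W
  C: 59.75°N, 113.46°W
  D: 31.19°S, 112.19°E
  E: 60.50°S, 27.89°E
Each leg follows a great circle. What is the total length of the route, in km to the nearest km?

Leg A→B: central angle 2.3454 rad, distance 14942.9 km.
Leg B→C: central angle 1.5220 rad, distance 9696.8 km.
Leg C→D: central angle 2.4168 rad, distance 15397.2 km.
Leg D→E: central angle 1.0557 rad, distance 6726.2 km.
Total: 14942.9 + 9696.8 + 15397.2 + 6726.2 ≈ 46763 km.

46763 km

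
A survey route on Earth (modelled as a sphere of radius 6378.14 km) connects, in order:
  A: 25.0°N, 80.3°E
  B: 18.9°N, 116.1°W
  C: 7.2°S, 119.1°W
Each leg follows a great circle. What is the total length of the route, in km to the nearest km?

17762 km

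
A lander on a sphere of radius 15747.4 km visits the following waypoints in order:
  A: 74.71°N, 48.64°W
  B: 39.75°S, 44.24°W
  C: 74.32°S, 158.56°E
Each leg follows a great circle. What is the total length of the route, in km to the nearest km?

49308 km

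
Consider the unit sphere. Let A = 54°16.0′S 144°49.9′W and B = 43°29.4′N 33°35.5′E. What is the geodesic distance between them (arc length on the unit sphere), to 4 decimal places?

In radians: φ₁ = -0.9471, φ₂ = 0.7590, Δλ = 178.423° = 3.1141 rad.
Haversine: a = sin²(Δφ/2) + cos φ₁ cos φ₂ sin²(Δλ/2) = 0.5675 + (0.5840)(0.7255)(0.9998) = 0.99110.
Central angle c = 2·arcsin(√a) = 2.95265 rad.
On the unit sphere the arc length equals the central angle: 2.9526.

2.9526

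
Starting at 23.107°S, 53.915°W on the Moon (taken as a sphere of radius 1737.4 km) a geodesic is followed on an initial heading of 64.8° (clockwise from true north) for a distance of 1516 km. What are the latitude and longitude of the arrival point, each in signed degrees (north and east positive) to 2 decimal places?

2.73°, -9.98°

Angular distance δ = d/R = 1516/1737.4 = 0.87257 rad; initial bearing θ = 1.1310 rad.
sin φ₂ = sin φ₁ cos δ + cos φ₁ sin δ cos θ = (-0.3924)(0.6429) + (0.9198)(0.7660)(0.4258) = 0.0477, so φ₂ = 2.73°.
Δλ = atan2(sin θ sin δ cos φ₁, cos δ − sin φ₁ sin φ₂) = atan2(0.6375, 0.6616) = 43.937°.
λ₂ = -53.915° + 43.937° = -9.98°.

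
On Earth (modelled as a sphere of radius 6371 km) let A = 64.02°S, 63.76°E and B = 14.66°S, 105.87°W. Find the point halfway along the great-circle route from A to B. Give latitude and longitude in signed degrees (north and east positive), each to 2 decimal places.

Central angle δ = 1.7613 rad. Interpolating on the sphere with fraction f = 0.5:
P = [sin((1−f)δ)·A + sin(fδ)·B] / sin δ = 0.7854·A + 0.7854·B in Cartesian coordinates,
giving P = (-0.0557, -0.4223, -0.9048), i.e. latitude -64.79°, longitude -97.51°.

-64.79°, -97.51°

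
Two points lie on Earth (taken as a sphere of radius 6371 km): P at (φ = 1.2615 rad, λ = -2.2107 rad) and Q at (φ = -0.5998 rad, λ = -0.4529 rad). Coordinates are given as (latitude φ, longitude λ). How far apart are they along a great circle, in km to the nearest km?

13984 km

In radians: φ₁ = 1.2615, φ₂ = -0.5998, Δλ = 100.715° = 1.7578 rad.
cos c = sin φ₁ sin φ₂ + cos φ₁ cos φ₂ cos Δλ = (0.9525)(-0.5645) + (0.3044)(0.8254)(-0.1859) = -0.58440,
so c = arccos(-0.58440) = 2.19494 rad.
Distance = R·c = 6371 × 2.1949 ≈ 13984 km.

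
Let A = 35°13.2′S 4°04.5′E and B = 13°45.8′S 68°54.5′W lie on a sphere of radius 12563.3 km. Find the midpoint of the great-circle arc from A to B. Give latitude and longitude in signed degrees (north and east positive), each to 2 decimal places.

-29.49°, -36.07°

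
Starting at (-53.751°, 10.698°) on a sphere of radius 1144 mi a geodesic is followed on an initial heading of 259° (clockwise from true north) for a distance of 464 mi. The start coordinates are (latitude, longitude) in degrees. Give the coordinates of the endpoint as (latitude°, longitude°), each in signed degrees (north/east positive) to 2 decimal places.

Angular distance δ = d/R = 464/1144 = 0.40559 rad; initial bearing θ = 4.5204 rad.
sin φ₂ = sin φ₁ cos δ + cos φ₁ sin δ cos θ = (-0.8065)(0.9189) + (0.5913)(0.3946)(-0.1908) = -0.7855, so φ₂ = -51.77°.
Δλ = atan2(sin θ sin δ cos φ₁, cos δ − sin φ₁ sin φ₂) = atan2(-0.2290, 0.2854) = -38.749°.
λ₂ = 10.698° − 38.749° = -28.05°.

-51.77°, -28.05°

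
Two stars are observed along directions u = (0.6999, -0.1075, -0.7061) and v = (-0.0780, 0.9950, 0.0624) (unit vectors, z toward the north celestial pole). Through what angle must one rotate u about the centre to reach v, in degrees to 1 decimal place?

101.9°

u·v = -0.2056; |u| = 1.0000, |v| = 1.0000.
cos θ = (u·v)/(|u||v|) = -0.2056, so θ = 101.9°.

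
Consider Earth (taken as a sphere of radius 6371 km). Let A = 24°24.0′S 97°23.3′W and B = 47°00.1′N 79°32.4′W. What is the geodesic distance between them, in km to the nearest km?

8139 km

In radians: φ₁ = -0.4259, φ₂ = 0.8203, Δλ = 17.848° = 0.3115 rad.
cos c = sin φ₁ sin φ₂ + cos φ₁ cos φ₂ cos Δλ = (-0.4131)(0.7314) + (0.9107)(0.6820)(0.9519) = 0.28904,
so c = arccos(0.28904) = 1.27757 rad.
Distance = R·c = 6371 × 1.2776 ≈ 8139 km.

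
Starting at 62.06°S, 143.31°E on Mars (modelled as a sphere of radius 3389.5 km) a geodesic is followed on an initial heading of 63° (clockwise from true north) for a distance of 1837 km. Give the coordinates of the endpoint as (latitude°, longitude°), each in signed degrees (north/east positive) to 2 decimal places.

-40.32°, -179.62°

Angular distance δ = d/R = 1837/3389.5 = 0.54197 rad; initial bearing θ = 1.0996 rad.
sin φ₂ = sin φ₁ cos δ + cos φ₁ sin δ cos θ = (-0.8834)(0.8567) + (0.4685)(0.5158)(0.4540) = -0.6471, so φ₂ = -40.32°.
Δλ = atan2(sin θ sin δ cos φ₁, cos δ − sin φ₁ sin φ₂) = atan2(0.2153, 0.2850) = 37.074°.
λ₂ = 143.310° + 37.074° = 180.38° → -179.62° after wrapping to (−180°, 180°].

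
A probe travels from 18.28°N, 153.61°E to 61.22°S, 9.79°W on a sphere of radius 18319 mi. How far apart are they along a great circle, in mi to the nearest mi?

43317 mi

Let φ₁ = 0.3190 rad, φ₂ = -1.0685 rad, and Δλ = -2.8519 rad.
Haversine: a = sin²(Δφ/2) + cos φ₁ cos φ₂ sin²(Δλ/2) = 0.4089 + (0.9495)(0.4814)(0.9792) = 0.85651.
Central angle c = 2·arcsin(√a) = 2.36458 rad.
Distance = R·c = 18319 × 2.3646 ≈ 43317 mi.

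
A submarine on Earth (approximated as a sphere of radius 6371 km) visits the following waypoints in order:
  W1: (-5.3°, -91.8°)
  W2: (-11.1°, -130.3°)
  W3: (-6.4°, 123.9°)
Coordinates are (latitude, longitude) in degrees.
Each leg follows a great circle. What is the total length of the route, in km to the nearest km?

15861 km

Leg W1→W2: central angle 0.6722 rad, distance 4282.4 km.
Leg W2→W3: central angle 1.8173 rad, distance 11578.3 km.
Total: 4282.4 + 11578.3 ≈ 15861 km.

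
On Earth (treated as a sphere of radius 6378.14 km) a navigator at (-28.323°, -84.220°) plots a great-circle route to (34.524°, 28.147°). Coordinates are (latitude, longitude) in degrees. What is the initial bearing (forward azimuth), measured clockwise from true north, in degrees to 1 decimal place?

65.3°

With φ₁ = -0.4943, φ₂ = 0.6026, Δλ = 1.9612 rad, the forward-azimuth formula gives
θ = atan2( sin Δλ cos φ₂ , cos φ₁ sin φ₂ − sin φ₁ cos φ₂ cos Δλ ) = atan2(0.7619, 0.3502) = 65.32°.
So the initial bearing is 65.3°.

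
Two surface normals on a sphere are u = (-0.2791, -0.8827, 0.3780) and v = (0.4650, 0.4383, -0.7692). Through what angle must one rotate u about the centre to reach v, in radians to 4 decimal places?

2.5106 rad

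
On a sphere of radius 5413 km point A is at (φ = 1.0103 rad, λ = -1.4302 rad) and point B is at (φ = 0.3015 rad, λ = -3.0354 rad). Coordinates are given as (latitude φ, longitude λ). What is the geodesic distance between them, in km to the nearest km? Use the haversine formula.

7224 km

With latitudes φ₁ = 57.886°, φ₂ = 17.275° and longitude difference Δλ = -91.971°:
Haversine: a = sin²(Δφ/2) + cos φ₁ cos φ₂ sin²(Δλ/2) = 0.1204 + (0.5316)(0.9549)(0.5172) = 0.38297.
Central angle c = 2·arcsin(√a) = 1.33455 rad.
Distance = R·c = 5413 × 1.3345 ≈ 7224 km.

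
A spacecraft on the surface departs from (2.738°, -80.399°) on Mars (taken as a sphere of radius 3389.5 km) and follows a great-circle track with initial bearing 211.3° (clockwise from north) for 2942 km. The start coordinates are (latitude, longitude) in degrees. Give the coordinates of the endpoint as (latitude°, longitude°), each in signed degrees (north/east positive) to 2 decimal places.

Angular distance δ = d/R = 2942/3389.5 = 0.86797 rad; initial bearing θ = 3.6879 rad.
sin φ₂ = sin φ₁ cos δ + cos φ₁ sin δ cos θ = (0.0478)(0.6464) + (0.9989)(0.7630)(-0.8545) = -0.6203, so φ₂ = -38.34°.
Δλ = atan2(sin θ sin δ cos φ₁, cos δ − sin φ₁ sin φ₂) = atan2(-0.3960, 0.6760) = -30.358°.
λ₂ = -80.399° − 30.358° = -110.76°.

-38.34°, -110.76°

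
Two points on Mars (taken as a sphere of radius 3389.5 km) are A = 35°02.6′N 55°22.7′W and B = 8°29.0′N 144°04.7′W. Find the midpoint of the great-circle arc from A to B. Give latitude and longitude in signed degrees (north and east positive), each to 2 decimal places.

The central angle between A and B is δ = 1.4675 rad.
With f = 0.5, the slerp weights are sin((1−f)δ)/sin δ = 0.6733 and sin(fδ)/sin δ = 0.6733.
Weighted sum of the unit vectors: (0.6733)·(0.4652,-0.6737,0.5742) + (0.6733)·(-0.8010,-0.5803,0.1475) = (-0.2261, -0.8443, 0.4859).
Converting back: φ = atan2(z, √(x²+y²)) = 29.07°, λ = atan2(y, x) = -104.99°.

29.07°, -104.99°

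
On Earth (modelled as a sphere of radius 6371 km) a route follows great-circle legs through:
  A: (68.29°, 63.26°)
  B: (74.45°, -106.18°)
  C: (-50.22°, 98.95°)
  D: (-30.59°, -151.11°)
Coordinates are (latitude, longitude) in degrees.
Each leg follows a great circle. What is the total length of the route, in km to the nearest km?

29908 km

Leg A→B: central angle 0.6475 rad, distance 4125.4 km.
Leg B→C: central angle 2.6807 rad, distance 17078.9 km.
Leg C→D: central angle 1.3661 rad, distance 8703.6 km.
Total: 4125.4 + 17078.9 + 8703.6 ≈ 29908 km.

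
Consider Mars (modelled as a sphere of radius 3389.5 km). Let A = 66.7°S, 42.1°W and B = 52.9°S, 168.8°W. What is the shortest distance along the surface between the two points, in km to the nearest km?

3185 km

In radians: φ₁ = -1.1641, φ₂ = -0.9233, Δλ = -126.700° = -2.2113 rad.
Haversine: a = sin²(Δφ/2) + cos φ₁ cos φ₂ sin²(Δλ/2) = 0.0144 + (0.3955)(0.6032)(0.7988) = 0.20503.
Central angle c = 2·arcsin(√a) = 0.93980 rad.
Distance = R·c = 3389.5 × 0.9398 ≈ 3185 km.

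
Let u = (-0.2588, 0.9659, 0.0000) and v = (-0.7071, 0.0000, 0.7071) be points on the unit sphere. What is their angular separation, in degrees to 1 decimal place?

79.5°

u·v = 0.1830; |u| = 1.0000, |v| = 1.0000.
cos θ = (u·v)/(|u||v|) = 0.1830, so θ = 79.5°.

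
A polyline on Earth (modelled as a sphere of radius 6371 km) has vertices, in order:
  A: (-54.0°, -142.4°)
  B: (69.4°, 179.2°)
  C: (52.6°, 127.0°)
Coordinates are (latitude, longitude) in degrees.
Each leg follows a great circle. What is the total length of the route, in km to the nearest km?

Leg A→B: central angle 2.2083 rad, distance 14069.3 km.
Leg B→C: central angle 0.5062 rad, distance 3224.9 km.
Total: 14069.3 + 3224.9 ≈ 17294 km.

17294 km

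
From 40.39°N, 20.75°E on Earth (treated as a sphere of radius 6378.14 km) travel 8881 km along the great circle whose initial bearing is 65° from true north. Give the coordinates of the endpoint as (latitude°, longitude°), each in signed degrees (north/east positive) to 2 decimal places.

25.58°, 119.32°

Angular distance δ = d/R = 8881/6378.14 = 1.39241 rad; initial bearing θ = 1.1345 rad.
sin φ₂ = sin φ₁ cos δ + cos φ₁ sin δ cos θ = (0.6480)(0.1774) + (0.7617)(0.9841)(0.4226) = 0.4318, so φ₂ = 25.58°.
Δλ = atan2(sin θ sin δ cos φ₁, cos δ − sin φ₁ sin φ₂) = atan2(0.6793, -0.1023) = 98.567°.
λ₂ = 20.750° + 98.567° = 119.32°.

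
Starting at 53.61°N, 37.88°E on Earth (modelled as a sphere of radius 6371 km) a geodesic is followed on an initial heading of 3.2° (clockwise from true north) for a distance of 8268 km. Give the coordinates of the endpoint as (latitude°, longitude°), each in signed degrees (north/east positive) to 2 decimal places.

51.95°, -147.12°

Angular distance δ = d/R = 8268/6371 = 1.29776 rad; initial bearing θ = 0.0559 rad.
sin φ₂ = sin φ₁ cos δ + cos φ₁ sin δ cos θ = (0.8050)(0.2697) + (0.5933)(0.9630)(0.9984) = 0.7875, so φ₂ = 51.95°.
Δλ = atan2(sin θ sin δ cos φ₁, cos δ − sin φ₁ sin φ₂) = atan2(0.0319, -0.3643) = 174.997°.
λ₂ = 37.880° + 174.997° = 212.88° → -147.12° after wrapping to (−180°, 180°].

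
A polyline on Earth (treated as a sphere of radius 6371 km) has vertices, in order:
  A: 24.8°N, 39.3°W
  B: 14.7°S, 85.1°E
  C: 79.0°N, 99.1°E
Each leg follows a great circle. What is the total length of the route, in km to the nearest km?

24581 km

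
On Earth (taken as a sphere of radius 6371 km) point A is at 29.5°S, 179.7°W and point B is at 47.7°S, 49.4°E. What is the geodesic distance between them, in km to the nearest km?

With latitudes φ₁ = -29.500°, φ₂ = -47.700° and longitude difference Δλ = -130.900°:
cos c = sin φ₁ sin φ₂ + cos φ₁ cos φ₂ cos Δλ = (-0.4924)(-0.7396) + (0.8704)(0.6730)(-0.6547) = -0.01931,
so c = arccos(-0.01931) = 1.59011 rad.
Distance = R·c = 6371 × 1.5901 ≈ 10131 km.

10131 km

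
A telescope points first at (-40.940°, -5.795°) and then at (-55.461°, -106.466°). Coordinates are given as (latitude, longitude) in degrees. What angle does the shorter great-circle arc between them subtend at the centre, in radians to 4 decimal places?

In radians: φ₁ = -0.7145, φ₂ = -0.9680, Δλ = -100.671° = -1.7570 rad.
Haversine: a = sin²(Δφ/2) + cos φ₁ cos φ₂ sin²(Δλ/2) = 0.0160 + (0.7554)(0.5670)(0.5926) = 0.26977.
Central angle c = 2·arcsin(√a) = 1.09228 rad.
So the angular separation is 1.0923 rad.

1.0923 rad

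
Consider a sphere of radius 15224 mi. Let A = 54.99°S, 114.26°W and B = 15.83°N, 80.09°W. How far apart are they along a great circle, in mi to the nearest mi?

20330 mi

With latitudes φ₁ = -54.990°, φ₂ = 15.830° and longitude difference Δλ = 34.170°:
cos c = sin φ₁ sin φ₂ + cos φ₁ cos φ₂ cos Δλ = (-0.8191)(0.2728) + (0.5737)(0.9621)(0.8274) = 0.23325,
so c = arccos(0.23325) = 1.33537 rad.
Distance = R·c = 15224 × 1.3354 ≈ 20330 mi.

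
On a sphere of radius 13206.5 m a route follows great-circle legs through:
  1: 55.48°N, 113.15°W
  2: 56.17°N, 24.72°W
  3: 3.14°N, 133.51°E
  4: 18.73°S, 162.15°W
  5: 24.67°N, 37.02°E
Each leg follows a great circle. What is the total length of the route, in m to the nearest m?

Leg 1→2: central angle 0.8050 rad, distance 10631.9 m.
Leg 2→3: central angle 2.0609 rad, distance 27217.7 m.
Leg 3→4: central angle 1.1681 rad, distance 15426.6 m.
Leg 4→5: central angle 2.8143 rad, distance 37166.8 m.
Total: 10631.9 + 27217.7 + 15426.6 + 37166.8 ≈ 90443 m.

90443 m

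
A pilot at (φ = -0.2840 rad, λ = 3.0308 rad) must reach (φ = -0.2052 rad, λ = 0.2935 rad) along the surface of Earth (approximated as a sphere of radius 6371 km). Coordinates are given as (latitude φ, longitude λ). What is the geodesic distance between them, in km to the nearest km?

15990 km

Let φ₁ = -0.2840 rad, φ₂ = -0.2052 rad, and Δλ = -2.7373 rad.
cos c = sin φ₁ sin φ₂ + cos φ₁ cos φ₂ cos Δλ = (-0.2802)(-0.2038) + (0.9599)(0.9790)(-0.9194) = -0.80694,
so c = arccos(-0.80694) = 2.50975 rad.
Distance = R·c = 6371 × 2.5098 ≈ 15990 km.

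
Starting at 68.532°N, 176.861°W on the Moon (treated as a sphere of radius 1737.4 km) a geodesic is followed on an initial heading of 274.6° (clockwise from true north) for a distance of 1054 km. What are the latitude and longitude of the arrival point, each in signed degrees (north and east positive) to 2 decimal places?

51.38°, 117.57°

Angular distance δ = d/R = 1054/1737.4 = 0.60665 rad; initial bearing θ = 4.7927 rad.
sin φ₂ = sin φ₁ cos δ + cos φ₁ sin δ cos θ = (0.9306)(0.8216) + (0.3660)(0.5701)(0.0802) = 0.7813, so φ₂ = 51.38°.
Δλ = atan2(sin θ sin δ cos φ₁, cos δ − sin φ₁ sin φ₂) = atan2(-0.2080, 0.0945) = -65.572°.
λ₂ = -176.861° − 65.572° = -242.43° → 117.57° after wrapping to (−180°, 180°].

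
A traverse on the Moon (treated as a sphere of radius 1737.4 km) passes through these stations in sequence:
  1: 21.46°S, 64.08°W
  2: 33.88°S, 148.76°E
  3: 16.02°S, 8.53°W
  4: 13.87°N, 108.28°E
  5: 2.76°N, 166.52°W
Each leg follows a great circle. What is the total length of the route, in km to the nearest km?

13520 km

Leg 1→2: central angle 2.0322 rad, distance 3530.8 km.
Leg 2→3: central angle 2.1923 rad, distance 3808.9 km.
Leg 3→4: central angle 2.0795 rad, distance 3612.9 km.
Leg 4→5: central angle 1.4780 rad, distance 2567.8 km.
Total: 3530.8 + 3808.9 + 3612.9 + 2567.8 ≈ 13520 km.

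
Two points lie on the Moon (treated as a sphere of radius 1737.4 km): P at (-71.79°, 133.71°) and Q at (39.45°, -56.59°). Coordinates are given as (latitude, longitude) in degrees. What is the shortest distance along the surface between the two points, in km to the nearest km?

With latitudes φ₁ = -71.790°, φ₂ = 39.450° and longitude difference Δλ = 169.700°:
cos c = sin φ₁ sin φ₂ + cos φ₁ cos φ₂ cos Δλ = (-0.9499)(0.6354) + (0.3125)(0.7722)(-0.9839) = -0.84100,
so c = arccos(-0.84100) = 2.56993 rad.
Distance = R·c = 1737.4 × 2.5699 ≈ 4465 km.

4465 km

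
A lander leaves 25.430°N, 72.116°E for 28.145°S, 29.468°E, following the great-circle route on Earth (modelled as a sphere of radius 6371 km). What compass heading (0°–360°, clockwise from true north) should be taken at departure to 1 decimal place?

With φ₁ = 0.4438, φ₂ = -0.4912, Δλ = -0.7443 rad, the forward-azimuth formula gives
θ = atan2( sin Δλ cos φ₂ , cos φ₁ sin φ₂ − sin φ₁ cos φ₂ cos Δλ ) = atan2(-0.5974, -0.7045) = -139.70°.
Adding 360° brings this into [0°, 360°): 220.3°.

220.3°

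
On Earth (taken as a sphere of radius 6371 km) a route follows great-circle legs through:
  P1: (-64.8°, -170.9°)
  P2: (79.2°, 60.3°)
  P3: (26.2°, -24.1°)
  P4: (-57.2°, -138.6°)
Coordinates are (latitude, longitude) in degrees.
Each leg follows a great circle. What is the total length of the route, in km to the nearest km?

Leg P1→P2: central angle 2.7899 rad, distance 17774.5 km.
Leg P2→P3: central angle 1.1039 rad, distance 7033.1 km.
Leg P3→P4: central angle 2.1806 rad, distance 13892.4 km.
Total: 17774.5 + 7033.1 + 13892.4 ≈ 38700 km.

38700 km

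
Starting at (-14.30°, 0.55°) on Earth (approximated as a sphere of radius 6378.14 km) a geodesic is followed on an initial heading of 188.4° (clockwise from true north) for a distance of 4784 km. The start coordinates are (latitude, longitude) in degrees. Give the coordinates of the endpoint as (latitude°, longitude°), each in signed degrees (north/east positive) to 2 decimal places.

-56.53°, -9.85°

Angular distance δ = d/R = 4784/6378.14 = 0.75006 rad; initial bearing θ = 3.2882 rad.
sin φ₂ = sin φ₁ cos δ + cos φ₁ sin δ cos θ = (-0.2470)(0.7316) + (0.9690)(0.6817)(-0.9893) = -0.8342, so φ₂ = -56.53°.
Δλ = atan2(sin θ sin δ cos φ₁, cos δ − sin φ₁ sin φ₂) = atan2(-0.0965, 0.5256) = -10.403°.
λ₂ = 0.550° − 10.403° = -9.85°.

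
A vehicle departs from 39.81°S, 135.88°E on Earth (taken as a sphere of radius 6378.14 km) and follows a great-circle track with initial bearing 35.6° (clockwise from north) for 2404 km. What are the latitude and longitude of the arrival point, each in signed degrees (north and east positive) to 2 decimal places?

-21.43°, 149.19°

Angular distance δ = d/R = 2404/6378.14 = 0.37691 rad; initial bearing θ = 0.6213 rad.
sin φ₂ = sin φ₁ cos δ + cos φ₁ sin δ cos θ = (-0.6402)(0.9298) + (0.7682)(0.3681)(0.8131) = -0.3654, so φ₂ = -21.43°.
Δλ = atan2(sin θ sin δ cos φ₁, cos δ − sin φ₁ sin φ₂) = atan2(0.1646, 0.6958) = 13.307°.
λ₂ = 135.880° + 13.307° = 149.19°.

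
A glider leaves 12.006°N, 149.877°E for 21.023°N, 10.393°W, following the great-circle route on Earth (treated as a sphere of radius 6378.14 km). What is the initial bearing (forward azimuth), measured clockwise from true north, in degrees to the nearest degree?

329°

With φ₁ = 0.2095, φ₂ = 0.3669, Δλ = -2.7972 rad, the forward-azimuth formula gives
θ = atan2( sin Δλ cos φ₂ , cos φ₁ sin φ₂ − sin φ₁ cos φ₂ cos Δλ ) = atan2(-0.3151, 0.5337) = -30.56°.
Adding 360° brings this into [0°, 360°): 329°.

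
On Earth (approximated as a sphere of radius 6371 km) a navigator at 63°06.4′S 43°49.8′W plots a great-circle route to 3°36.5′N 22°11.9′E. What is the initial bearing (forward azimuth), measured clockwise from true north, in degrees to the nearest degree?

67°

Δλ = 66.028° = 1.1524 rad.
y = sin Δλ · cos φ₂ = (0.9137)(0.9980) = 0.9119
x = cos φ₁ sin φ₂ − sin φ₁ cos φ₂ cos Δλ = (0.4523)(0.0629) − (-0.8919)(0.9980)(0.4063) = 0.3901
θ = atan2(y, x) = 66.84°, so the bearing is 67°.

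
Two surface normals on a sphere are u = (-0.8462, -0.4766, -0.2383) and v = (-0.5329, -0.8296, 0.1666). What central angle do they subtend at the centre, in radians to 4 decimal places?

0.6323 rad

u·v = 0.8066; |u| = 1.0000, |v| = 1.0000.
cos θ = (u·v)/(|u||v|) = 0.8066, so θ = 0.6323 rad.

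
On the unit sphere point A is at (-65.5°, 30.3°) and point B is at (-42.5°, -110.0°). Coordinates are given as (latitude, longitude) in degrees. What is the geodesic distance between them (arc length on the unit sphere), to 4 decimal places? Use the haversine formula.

With latitudes φ₁ = -65.500°, φ₂ = -42.500° and longitude difference Δλ = -140.300°:
Haversine: a = sin²(Δφ/2) + cos φ₁ cos φ₂ sin²(Δλ/2) = 0.0397 + (0.4147)(0.7373)(0.8847) = 0.31024.
Central angle c = 2·arcsin(√a) = 1.18152 rad.
On the unit sphere the arc length equals the central angle: 1.1815.

1.1815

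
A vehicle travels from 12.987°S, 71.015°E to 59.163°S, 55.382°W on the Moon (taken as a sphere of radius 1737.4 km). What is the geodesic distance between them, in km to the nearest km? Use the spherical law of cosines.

2909 km

With latitudes φ₁ = -12.987°, φ₂ = -59.163° and longitude difference Δλ = -126.397°:
cos c = sin φ₁ sin φ₂ + cos φ₁ cos φ₂ cos Δλ = (-0.2247)(-0.8586) + (0.9744)(0.5126)(-0.5934) = -0.10342,
so c = arccos(-0.10342) = 1.67441 rad.
Distance = R·c = 1737.4 × 1.6744 ≈ 2909 km.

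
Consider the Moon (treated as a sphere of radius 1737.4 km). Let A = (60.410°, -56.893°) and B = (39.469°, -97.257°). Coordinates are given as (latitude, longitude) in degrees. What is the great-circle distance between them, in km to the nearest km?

986 km

In radians: φ₁ = 1.0544, φ₂ = 0.6889, Δλ = -40.364° = -0.7045 rad.
cos c = sin φ₁ sin φ₂ + cos φ₁ cos φ₂ cos Δλ = (0.8696)(0.6357) + (0.4938)(0.7720)(0.7619) = 0.84320,
so c = arccos(0.84320) = 0.56758 rad.
Distance = R·c = 1737.4 × 0.5676 ≈ 986 km.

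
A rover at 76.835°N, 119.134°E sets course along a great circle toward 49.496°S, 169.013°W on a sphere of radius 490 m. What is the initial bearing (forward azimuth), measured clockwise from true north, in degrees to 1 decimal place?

With φ₁ = 1.3410, φ₂ = -0.8639, Δλ = 1.2541 rad, the forward-azimuth formula gives
θ = atan2( sin Δλ cos φ₂ , cos φ₁ sin φ₂ − sin φ₁ cos φ₂ cos Δλ ) = atan2(0.6172, -0.3702) = 120.95°.
So the initial bearing is 121.0°.

121.0°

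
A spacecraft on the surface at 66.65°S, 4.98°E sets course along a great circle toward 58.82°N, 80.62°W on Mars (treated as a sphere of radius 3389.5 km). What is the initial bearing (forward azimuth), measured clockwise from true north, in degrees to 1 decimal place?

306.0°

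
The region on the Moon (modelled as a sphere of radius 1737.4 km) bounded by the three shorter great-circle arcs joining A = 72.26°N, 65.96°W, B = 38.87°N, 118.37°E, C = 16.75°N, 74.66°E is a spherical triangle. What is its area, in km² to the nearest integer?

Side lengths (central angles): a = 0.7673, b = 1.5218, c = 1.2013 rad; semiperimeter s = 1.7452.
By l'Huilier's theorem, tan(E/4) = √[tan(s/2) tan((s−a)/2) tan((s−b)/2) tan((s−c)/2)], giving spherical excess E = 0.5596 rad.
Area = E·R² = 0.5596 × (1737.4)² ≈ 1689209 km².

1689209 km²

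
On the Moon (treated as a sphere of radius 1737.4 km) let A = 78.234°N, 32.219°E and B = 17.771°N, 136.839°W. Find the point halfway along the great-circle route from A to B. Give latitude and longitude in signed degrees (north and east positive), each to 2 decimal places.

59.61°, -133.89°

Central angle δ = 1.4624 rad. Interpolating on the sphere with fraction f = 0.5:
P = [sin((1−f)δ)·A + sin(fδ)·B] / sin δ = 0.6717·A + 0.6717·B in Cartesian coordinates,
giving P = (-0.3507, -0.3645, 0.8626), i.e. latitude 59.61°, longitude -133.89°.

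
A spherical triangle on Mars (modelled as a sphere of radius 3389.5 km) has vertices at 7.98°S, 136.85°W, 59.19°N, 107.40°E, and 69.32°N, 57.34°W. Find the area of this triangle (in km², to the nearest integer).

Side lengths (central angles): a = 0.8905, b = 1.6371, c = 1.9173 rad; semiperimeter s = 2.2224.
By l'Huilier's theorem, tan(E/4) = √[tan(s/2) tan((s−a)/2) tan((s−b)/2) tan((s−c)/2)], giving spherical excess E = 1.0593 rad.
Area = E·R² = 1.0593 × (3389.5)² ≈ 12170535 km².

12170535 km²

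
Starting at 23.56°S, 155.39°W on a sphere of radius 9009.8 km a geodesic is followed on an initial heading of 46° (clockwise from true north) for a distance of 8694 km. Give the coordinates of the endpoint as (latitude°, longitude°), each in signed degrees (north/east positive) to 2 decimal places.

17.21°, -117.15°

Angular distance δ = d/R = 8694/9009.8 = 0.96495 rad; initial bearing θ = 0.8029 rad.
sin φ₂ = sin φ₁ cos δ + cos φ₁ sin δ cos θ = (-0.3997)(0.5695) + (0.9166)(0.8220)(0.6947) = 0.2958, so φ₂ = 17.21°.
Δλ = atan2(sin θ sin δ cos φ₁, cos δ − sin φ₁ sin φ₂) = atan2(0.5420, 0.6877) = 38.244°.
λ₂ = -155.390° + 38.244° = -117.15°.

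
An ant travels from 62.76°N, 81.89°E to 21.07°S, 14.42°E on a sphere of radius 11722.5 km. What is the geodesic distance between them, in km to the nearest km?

With latitudes φ₁ = 62.760°, φ₂ = -21.070° and longitude difference Δλ = -67.470°:
cos c = sin φ₁ sin φ₂ + cos φ₁ cos φ₂ cos Δλ = (0.8891)(-0.3595) + (0.4577)(0.9331)(0.3832) = -0.15598,
so c = arccos(-0.15598) = 1.72742 rad.
Distance = R·c = 11722.5 × 1.7274 ≈ 20250 km.

20250 km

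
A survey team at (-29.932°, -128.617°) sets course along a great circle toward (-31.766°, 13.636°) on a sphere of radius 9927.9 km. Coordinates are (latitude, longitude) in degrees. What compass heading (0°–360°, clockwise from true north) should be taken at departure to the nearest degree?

147°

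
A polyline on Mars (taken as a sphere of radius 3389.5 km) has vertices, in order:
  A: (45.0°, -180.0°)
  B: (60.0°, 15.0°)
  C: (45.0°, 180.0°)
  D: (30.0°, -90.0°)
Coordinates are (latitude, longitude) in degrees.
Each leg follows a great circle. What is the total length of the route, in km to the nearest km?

12888 km

Leg A→B: central angle 1.2965 rad, distance 4394.5 km.
Leg B→C: central angle 1.2965 rad, distance 4394.5 km.
Leg C→D: central angle 1.2094 rad, distance 4099.4 km.
Total: 4394.5 + 4394.5 + 4099.4 ≈ 12888 km.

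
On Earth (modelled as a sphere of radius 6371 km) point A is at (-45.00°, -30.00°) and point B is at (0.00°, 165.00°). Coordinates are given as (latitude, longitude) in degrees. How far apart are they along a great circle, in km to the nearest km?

Let φ₁ = -0.7854 rad, φ₂ = 0.0000 rad, and Δλ = -2.8798 rad.
cos c = sin φ₁ sin φ₂ + cos φ₁ cos φ₂ cos Δλ = (-0.7071)(0.0000) + (0.7071)(1.0000)(-0.9659) = -0.68301,
so c = arccos(-0.68301) = 2.32268 rad.
Distance = R·c = 6371 × 2.3227 ≈ 14798 km.

14798 km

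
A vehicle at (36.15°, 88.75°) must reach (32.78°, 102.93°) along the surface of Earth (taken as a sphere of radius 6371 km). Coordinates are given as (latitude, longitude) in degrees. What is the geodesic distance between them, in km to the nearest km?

1351 km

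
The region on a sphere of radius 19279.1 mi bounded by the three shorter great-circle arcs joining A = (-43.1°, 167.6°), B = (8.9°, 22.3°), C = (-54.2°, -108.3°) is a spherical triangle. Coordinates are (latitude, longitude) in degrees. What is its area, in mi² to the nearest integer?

Side lengths (central angles): a = 2.0962, b = 0.9297, c = 2.3445 rad; semiperimeter s = 2.6852.
By l'Huilier's theorem, tan(E/4) = √[tan(s/2) tan((s−a)/2) tan((s−b)/2) tan((s−c)/2)], giving spherical excess E = 1.9184 rad.
Area = E·R² = 1.9184 × (19279.1)² ≈ 713053741 mi².

713053741 mi²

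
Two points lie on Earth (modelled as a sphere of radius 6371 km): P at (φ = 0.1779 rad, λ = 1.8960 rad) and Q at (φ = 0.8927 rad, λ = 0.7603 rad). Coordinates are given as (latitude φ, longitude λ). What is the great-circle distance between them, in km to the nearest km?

7399 km

Let φ₁ = 0.1779 rad, φ₂ = 0.8927 rad, and Δλ = -1.1357 rad.
cos c = sin φ₁ sin φ₂ + cos φ₁ cos φ₂ cos Δλ = (0.1770)(0.7788) + (0.9842)(0.6273)(0.4215) = 0.39805,
so c = arccos(0.39805) = 1.16141 rad.
Distance = R·c = 6371 × 1.1614 ≈ 7399 km.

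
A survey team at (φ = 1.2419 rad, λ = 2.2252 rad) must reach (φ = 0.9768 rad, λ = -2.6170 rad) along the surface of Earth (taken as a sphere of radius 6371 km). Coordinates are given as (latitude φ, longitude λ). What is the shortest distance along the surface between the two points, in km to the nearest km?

With latitudes φ₁ = 71.156°, φ₂ = 55.967° and longitude difference Δλ = 82.562°:
cos c = sin φ₁ sin φ₂ + cos φ₁ cos φ₂ cos Δλ = (0.9464)(0.8287) + (0.3230)(0.5597)(0.1294) = 0.80769,
so c = arccos(0.80769) = 0.63057 rad.
Distance = R·c = 6371 × 0.6306 ≈ 4017 km.

4017 km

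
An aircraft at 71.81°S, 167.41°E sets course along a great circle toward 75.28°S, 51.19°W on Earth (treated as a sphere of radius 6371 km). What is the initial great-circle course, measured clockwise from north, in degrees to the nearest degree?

With φ₁ = -1.2533, φ₂ = -1.3139, Δλ = 2.4679 rad, the forward-azimuth formula gives
θ = atan2( sin Δλ cos φ₂ , cos φ₁ sin φ₂ − sin φ₁ cos φ₂ cos Δλ ) = atan2(0.1585, -0.4906) = 162.09°.
So the initial bearing is 162°.

162°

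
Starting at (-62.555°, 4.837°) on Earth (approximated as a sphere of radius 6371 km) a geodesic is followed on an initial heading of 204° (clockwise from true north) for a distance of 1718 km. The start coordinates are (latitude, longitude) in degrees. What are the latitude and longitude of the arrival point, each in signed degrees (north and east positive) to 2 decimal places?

-75.36°, -20.56°

Angular distance δ = d/R = 1718/6371 = 0.26966 rad; initial bearing θ = 3.5605 rad.
sin φ₂ = sin φ₁ cos δ + cos φ₁ sin δ cos θ = (-0.8875)(0.9639) + (0.4609)(0.2664)(-0.9135) = -0.9676, so φ₂ = -75.36°.
Δλ = atan2(sin θ sin δ cos φ₁, cos δ − sin φ₁ sin φ₂) = atan2(-0.0499, 0.1052) = -25.394°.
λ₂ = 4.837° − 25.394° = -20.56°.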